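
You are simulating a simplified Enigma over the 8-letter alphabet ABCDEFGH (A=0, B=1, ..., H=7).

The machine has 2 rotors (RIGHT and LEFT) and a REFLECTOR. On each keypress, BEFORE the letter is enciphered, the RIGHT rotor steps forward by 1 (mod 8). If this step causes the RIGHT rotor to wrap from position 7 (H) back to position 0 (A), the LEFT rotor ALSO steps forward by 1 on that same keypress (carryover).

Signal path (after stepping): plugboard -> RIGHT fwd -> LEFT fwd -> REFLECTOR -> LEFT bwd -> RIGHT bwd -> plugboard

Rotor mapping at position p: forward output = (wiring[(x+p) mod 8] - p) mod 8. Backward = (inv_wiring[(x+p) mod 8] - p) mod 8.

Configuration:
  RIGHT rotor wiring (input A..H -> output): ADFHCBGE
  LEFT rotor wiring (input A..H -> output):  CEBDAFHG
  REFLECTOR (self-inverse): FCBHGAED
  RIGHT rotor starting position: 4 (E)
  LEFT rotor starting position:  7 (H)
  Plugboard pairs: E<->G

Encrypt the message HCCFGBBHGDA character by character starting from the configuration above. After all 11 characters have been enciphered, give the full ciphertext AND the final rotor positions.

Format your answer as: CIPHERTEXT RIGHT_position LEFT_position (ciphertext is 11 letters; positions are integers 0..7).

Answer: DGDDAGGADEC 7 0

Derivation:
Char 1 ('H'): step: R->5, L=7; H->plug->H->R->F->L->B->refl->C->L'->D->R'->D->plug->D
Char 2 ('C'): step: R->6, L=7; C->plug->C->R->C->L->F->refl->A->L'->H->R'->E->plug->G
Char 3 ('C'): step: R->7, L=7; C->plug->C->R->E->L->E->refl->G->L'->G->R'->D->plug->D
Char 4 ('F'): step: R->0, L->0 (L advanced); F->plug->F->R->B->L->E->refl->G->L'->H->R'->D->plug->D
Char 5 ('G'): step: R->1, L=0; G->plug->E->R->A->L->C->refl->B->L'->C->R'->A->plug->A
Char 6 ('B'): step: R->2, L=0; B->plug->B->R->F->L->F->refl->A->L'->E->R'->E->plug->G
Char 7 ('B'): step: R->3, L=0; B->plug->B->R->H->L->G->refl->E->L'->B->R'->E->plug->G
Char 8 ('H'): step: R->4, L=0; H->plug->H->R->D->L->D->refl->H->L'->G->R'->A->plug->A
Char 9 ('G'): step: R->5, L=0; G->plug->E->R->G->L->H->refl->D->L'->D->R'->D->plug->D
Char 10 ('D'): step: R->6, L=0; D->plug->D->R->F->L->F->refl->A->L'->E->R'->G->plug->E
Char 11 ('A'): step: R->7, L=0; A->plug->A->R->F->L->F->refl->A->L'->E->R'->C->plug->C
Final: ciphertext=DGDDAGGADEC, RIGHT=7, LEFT=0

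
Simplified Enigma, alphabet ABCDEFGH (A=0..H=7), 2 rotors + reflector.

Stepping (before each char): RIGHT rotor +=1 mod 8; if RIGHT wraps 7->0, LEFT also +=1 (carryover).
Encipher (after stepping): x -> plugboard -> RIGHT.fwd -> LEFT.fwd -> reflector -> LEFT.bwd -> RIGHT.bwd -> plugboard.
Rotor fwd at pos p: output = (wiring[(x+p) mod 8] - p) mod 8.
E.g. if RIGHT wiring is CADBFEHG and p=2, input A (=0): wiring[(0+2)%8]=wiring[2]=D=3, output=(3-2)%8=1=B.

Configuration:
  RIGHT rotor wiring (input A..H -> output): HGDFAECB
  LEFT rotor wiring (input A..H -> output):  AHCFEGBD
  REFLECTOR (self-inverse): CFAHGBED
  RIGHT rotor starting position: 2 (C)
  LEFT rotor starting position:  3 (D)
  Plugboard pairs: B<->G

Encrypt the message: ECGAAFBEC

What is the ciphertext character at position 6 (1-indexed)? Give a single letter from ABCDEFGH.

Char 1 ('E'): step: R->3, L=3; E->plug->E->R->G->L->E->refl->G->L'->D->R'->G->plug->B
Char 2 ('C'): step: R->4, L=3; C->plug->C->R->G->L->E->refl->G->L'->D->R'->E->plug->E
Char 3 ('G'): step: R->5, L=3; G->plug->B->R->F->L->F->refl->B->L'->B->R'->E->plug->E
Char 4 ('A'): step: R->6, L=3; A->plug->A->R->E->L->A->refl->C->L'->A->R'->D->plug->D
Char 5 ('A'): step: R->7, L=3; A->plug->A->R->C->L->D->refl->H->L'->H->R'->C->plug->C
Char 6 ('F'): step: R->0, L->4 (L advanced); F->plug->F->R->E->L->E->refl->G->L'->G->R'->B->plug->G

G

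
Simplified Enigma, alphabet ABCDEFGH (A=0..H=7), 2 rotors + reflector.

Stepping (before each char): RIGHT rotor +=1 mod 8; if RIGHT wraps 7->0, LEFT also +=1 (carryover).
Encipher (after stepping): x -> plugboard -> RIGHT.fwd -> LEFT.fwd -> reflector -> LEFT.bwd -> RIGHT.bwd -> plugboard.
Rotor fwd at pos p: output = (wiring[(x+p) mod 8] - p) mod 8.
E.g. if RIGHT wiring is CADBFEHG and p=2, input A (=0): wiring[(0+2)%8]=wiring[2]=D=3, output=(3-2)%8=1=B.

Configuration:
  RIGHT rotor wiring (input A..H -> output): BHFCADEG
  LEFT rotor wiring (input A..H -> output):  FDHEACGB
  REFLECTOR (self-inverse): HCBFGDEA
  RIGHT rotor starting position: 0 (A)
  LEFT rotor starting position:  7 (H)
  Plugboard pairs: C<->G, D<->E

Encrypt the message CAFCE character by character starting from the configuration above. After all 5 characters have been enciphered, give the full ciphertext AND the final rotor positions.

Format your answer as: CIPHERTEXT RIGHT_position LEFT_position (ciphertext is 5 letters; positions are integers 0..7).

Char 1 ('C'): step: R->1, L=7; C->plug->G->R->F->L->B->refl->C->L'->A->R'->H->plug->H
Char 2 ('A'): step: R->2, L=7; A->plug->A->R->D->L->A->refl->H->L'->H->R'->G->plug->C
Char 3 ('F'): step: R->3, L=7; F->plug->F->R->G->L->D->refl->F->L'->E->R'->G->plug->C
Char 4 ('C'): step: R->4, L=7; C->plug->G->R->B->L->G->refl->E->L'->C->R'->D->plug->E
Char 5 ('E'): step: R->5, L=7; E->plug->D->R->E->L->F->refl->D->L'->G->R'->A->plug->A
Final: ciphertext=HCCEA, RIGHT=5, LEFT=7

Answer: HCCEA 5 7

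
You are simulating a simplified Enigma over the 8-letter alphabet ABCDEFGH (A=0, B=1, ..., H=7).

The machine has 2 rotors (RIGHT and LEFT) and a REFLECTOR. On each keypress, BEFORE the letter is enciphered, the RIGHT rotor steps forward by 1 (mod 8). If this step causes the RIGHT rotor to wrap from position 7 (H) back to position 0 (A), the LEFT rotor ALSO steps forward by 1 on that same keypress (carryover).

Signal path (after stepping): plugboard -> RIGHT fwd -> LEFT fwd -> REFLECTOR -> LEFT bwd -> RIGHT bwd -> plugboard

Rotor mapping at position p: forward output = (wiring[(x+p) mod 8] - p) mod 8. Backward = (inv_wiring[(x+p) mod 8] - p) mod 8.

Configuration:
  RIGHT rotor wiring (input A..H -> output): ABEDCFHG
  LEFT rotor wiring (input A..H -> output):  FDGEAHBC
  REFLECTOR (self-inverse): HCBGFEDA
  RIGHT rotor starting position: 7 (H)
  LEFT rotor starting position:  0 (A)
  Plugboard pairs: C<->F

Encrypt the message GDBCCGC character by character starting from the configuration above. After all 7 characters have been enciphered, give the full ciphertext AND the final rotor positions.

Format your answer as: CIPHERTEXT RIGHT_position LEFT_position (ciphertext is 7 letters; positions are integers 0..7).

Answer: BHHEFAD 6 1

Derivation:
Char 1 ('G'): step: R->0, L->1 (L advanced); G->plug->G->R->H->L->E->refl->F->L'->B->R'->B->plug->B
Char 2 ('D'): step: R->1, L=1; D->plug->D->R->B->L->F->refl->E->L'->H->R'->H->plug->H
Char 3 ('B'): step: R->2, L=1; B->plug->B->R->B->L->F->refl->E->L'->H->R'->H->plug->H
Char 4 ('C'): step: R->3, L=1; C->plug->F->R->F->L->A->refl->H->L'->D->R'->E->plug->E
Char 5 ('C'): step: R->4, L=1; C->plug->F->R->F->L->A->refl->H->L'->D->R'->C->plug->F
Char 6 ('G'): step: R->5, L=1; G->plug->G->R->G->L->B->refl->C->L'->A->R'->A->plug->A
Char 7 ('C'): step: R->6, L=1; C->plug->F->R->F->L->A->refl->H->L'->D->R'->D->plug->D
Final: ciphertext=BHHEFAD, RIGHT=6, LEFT=1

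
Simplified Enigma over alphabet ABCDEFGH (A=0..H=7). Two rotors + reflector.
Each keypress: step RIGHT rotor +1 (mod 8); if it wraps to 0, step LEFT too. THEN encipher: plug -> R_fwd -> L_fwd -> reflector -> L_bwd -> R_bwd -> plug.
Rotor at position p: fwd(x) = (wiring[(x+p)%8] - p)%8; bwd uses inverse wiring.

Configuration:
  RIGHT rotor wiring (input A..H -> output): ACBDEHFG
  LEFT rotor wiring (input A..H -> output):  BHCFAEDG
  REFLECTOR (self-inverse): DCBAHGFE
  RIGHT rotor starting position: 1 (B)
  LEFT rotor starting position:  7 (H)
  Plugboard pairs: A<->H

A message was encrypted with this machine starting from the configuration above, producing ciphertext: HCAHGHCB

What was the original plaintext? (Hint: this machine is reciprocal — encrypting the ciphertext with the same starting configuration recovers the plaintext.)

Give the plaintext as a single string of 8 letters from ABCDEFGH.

Answer: AAHDDGGC

Derivation:
Char 1 ('H'): step: R->2, L=7; H->plug->A->R->H->L->E->refl->H->L'->A->R'->H->plug->A
Char 2 ('C'): step: R->3, L=7; C->plug->C->R->E->L->G->refl->F->L'->G->R'->H->plug->A
Char 3 ('A'): step: R->4, L=7; A->plug->H->R->H->L->E->refl->H->L'->A->R'->A->plug->H
Char 4 ('H'): step: R->5, L=7; H->plug->A->R->C->L->A->refl->D->L'->D->R'->D->plug->D
Char 5 ('G'): step: R->6, L=7; G->plug->G->R->G->L->F->refl->G->L'->E->R'->D->plug->D
Char 6 ('H'): step: R->7, L=7; H->plug->A->R->H->L->E->refl->H->L'->A->R'->G->plug->G
Char 7 ('C'): step: R->0, L->0 (L advanced); C->plug->C->R->B->L->H->refl->E->L'->F->R'->G->plug->G
Char 8 ('B'): step: R->1, L=0; B->plug->B->R->A->L->B->refl->C->L'->C->R'->C->plug->C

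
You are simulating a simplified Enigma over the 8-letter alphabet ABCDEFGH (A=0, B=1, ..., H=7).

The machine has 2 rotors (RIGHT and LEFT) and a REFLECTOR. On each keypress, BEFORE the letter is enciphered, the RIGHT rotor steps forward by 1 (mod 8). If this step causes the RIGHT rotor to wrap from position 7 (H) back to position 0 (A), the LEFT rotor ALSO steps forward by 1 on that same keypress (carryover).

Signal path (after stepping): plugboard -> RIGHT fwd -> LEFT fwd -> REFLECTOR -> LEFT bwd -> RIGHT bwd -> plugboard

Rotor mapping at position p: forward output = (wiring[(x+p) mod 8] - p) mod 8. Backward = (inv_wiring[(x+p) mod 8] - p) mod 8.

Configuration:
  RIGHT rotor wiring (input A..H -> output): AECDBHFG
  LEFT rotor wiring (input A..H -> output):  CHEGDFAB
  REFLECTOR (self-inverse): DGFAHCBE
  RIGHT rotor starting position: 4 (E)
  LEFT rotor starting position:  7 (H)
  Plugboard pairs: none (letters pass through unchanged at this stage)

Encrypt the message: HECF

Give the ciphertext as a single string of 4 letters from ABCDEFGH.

Char 1 ('H'): step: R->5, L=7; H->plug->H->R->E->L->H->refl->E->L'->F->R'->F->plug->F
Char 2 ('E'): step: R->6, L=7; E->plug->E->R->E->L->H->refl->E->L'->F->R'->F->plug->F
Char 3 ('C'): step: R->7, L=7; C->plug->C->R->F->L->E->refl->H->L'->E->R'->E->plug->E
Char 4 ('F'): step: R->0, L->0 (L advanced); F->plug->F->R->H->L->B->refl->G->L'->D->R'->D->plug->D

Answer: FFED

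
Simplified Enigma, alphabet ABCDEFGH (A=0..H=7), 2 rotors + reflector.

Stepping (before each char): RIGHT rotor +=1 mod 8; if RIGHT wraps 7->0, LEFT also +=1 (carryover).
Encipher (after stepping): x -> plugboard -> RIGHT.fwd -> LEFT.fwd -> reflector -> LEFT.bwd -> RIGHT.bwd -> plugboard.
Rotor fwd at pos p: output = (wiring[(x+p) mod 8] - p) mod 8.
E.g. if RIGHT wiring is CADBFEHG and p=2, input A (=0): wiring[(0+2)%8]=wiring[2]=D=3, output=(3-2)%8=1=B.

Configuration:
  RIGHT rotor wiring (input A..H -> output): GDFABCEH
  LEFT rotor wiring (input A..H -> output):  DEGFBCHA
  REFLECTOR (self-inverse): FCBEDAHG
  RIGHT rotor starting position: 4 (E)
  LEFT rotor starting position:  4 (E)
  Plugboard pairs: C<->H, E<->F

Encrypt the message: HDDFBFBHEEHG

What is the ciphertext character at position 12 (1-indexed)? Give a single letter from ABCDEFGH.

Char 1 ('H'): step: R->5, L=4; H->plug->C->R->C->L->D->refl->E->L'->D->R'->G->plug->G
Char 2 ('D'): step: R->6, L=4; D->plug->D->R->F->L->A->refl->F->L'->A->R'->C->plug->H
Char 3 ('D'): step: R->7, L=4; D->plug->D->R->G->L->C->refl->B->L'->H->R'->B->plug->B
Char 4 ('F'): step: R->0, L->5 (L advanced); F->plug->E->R->B->L->C->refl->B->L'->F->R'->C->plug->H
Char 5 ('B'): step: R->1, L=5; B->plug->B->R->E->L->H->refl->G->L'->D->R'->F->plug->E
Char 6 ('F'): step: R->2, L=5; F->plug->E->R->C->L->D->refl->E->L'->H->R'->C->plug->H
Char 7 ('B'): step: R->3, L=5; B->plug->B->R->G->L->A->refl->F->L'->A->R'->G->plug->G
Char 8 ('H'): step: R->4, L=5; H->plug->C->R->A->L->F->refl->A->L'->G->R'->B->plug->B
Char 9 ('E'): step: R->5, L=5; E->plug->F->R->A->L->F->refl->A->L'->G->R'->E->plug->F
Char 10 ('E'): step: R->6, L=5; E->plug->F->R->C->L->D->refl->E->L'->H->R'->E->plug->F
Char 11 ('H'): step: R->7, L=5; H->plug->C->R->E->L->H->refl->G->L'->D->R'->G->plug->G
Char 12 ('G'): step: R->0, L->6 (L advanced); G->plug->G->R->E->L->A->refl->F->L'->C->R'->F->plug->E

E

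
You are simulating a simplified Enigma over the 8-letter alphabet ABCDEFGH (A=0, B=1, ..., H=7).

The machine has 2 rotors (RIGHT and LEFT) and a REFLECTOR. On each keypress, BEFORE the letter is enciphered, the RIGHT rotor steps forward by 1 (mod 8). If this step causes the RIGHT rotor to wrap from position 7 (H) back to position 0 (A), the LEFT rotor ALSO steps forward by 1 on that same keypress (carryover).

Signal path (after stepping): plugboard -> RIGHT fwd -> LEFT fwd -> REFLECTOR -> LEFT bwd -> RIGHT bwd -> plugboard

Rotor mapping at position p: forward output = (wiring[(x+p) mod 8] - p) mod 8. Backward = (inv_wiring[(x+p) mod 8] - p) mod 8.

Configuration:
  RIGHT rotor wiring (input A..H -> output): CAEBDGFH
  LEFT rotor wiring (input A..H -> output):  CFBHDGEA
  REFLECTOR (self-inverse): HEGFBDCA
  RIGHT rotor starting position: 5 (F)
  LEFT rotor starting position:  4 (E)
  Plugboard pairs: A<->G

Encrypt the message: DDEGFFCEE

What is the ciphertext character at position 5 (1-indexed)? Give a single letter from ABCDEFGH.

Char 1 ('D'): step: R->6, L=4; D->plug->D->R->C->L->A->refl->H->L'->A->R'->H->plug->H
Char 2 ('D'): step: R->7, L=4; D->plug->D->R->F->L->B->refl->E->L'->D->R'->B->plug->B
Char 3 ('E'): step: R->0, L->5 (L advanced); E->plug->E->R->D->L->F->refl->D->L'->C->R'->A->plug->G
Char 4 ('G'): step: R->1, L=5; G->plug->A->R->H->L->G->refl->C->L'->G->R'->G->plug->A
Char 5 ('F'): step: R->2, L=5; F->plug->F->R->F->L->E->refl->B->L'->A->R'->G->plug->A

A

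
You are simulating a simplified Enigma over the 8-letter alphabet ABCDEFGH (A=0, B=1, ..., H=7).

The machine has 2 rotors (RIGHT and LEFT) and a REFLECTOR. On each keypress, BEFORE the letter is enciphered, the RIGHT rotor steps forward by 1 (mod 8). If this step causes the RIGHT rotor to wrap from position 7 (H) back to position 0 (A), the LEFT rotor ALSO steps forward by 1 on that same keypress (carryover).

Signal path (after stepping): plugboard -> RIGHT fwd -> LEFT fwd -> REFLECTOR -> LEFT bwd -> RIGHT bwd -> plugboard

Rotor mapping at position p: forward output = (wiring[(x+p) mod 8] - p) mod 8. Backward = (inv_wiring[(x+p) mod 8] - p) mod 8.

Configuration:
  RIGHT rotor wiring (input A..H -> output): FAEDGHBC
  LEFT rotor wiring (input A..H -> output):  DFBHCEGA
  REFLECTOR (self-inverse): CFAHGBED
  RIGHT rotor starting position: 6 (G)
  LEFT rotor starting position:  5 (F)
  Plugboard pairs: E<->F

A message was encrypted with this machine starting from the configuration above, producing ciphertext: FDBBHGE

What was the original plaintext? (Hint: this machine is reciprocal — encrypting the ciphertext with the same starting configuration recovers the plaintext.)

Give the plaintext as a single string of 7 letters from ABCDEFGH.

Answer: BCHEAFG

Derivation:
Char 1 ('F'): step: R->7, L=5; F->plug->E->R->E->L->A->refl->C->L'->G->R'->B->plug->B
Char 2 ('D'): step: R->0, L->6 (L advanced); D->plug->D->R->D->L->H->refl->D->L'->E->R'->C->plug->C
Char 3 ('B'): step: R->1, L=6; B->plug->B->R->D->L->H->refl->D->L'->E->R'->H->plug->H
Char 4 ('B'): step: R->2, L=6; B->plug->B->R->B->L->C->refl->A->L'->A->R'->F->plug->E
Char 5 ('H'): step: R->3, L=6; H->plug->H->R->B->L->C->refl->A->L'->A->R'->A->plug->A
Char 6 ('G'): step: R->4, L=6; G->plug->G->R->A->L->A->refl->C->L'->B->R'->E->plug->F
Char 7 ('E'): step: R->5, L=6; E->plug->F->R->H->L->G->refl->E->L'->G->R'->G->plug->G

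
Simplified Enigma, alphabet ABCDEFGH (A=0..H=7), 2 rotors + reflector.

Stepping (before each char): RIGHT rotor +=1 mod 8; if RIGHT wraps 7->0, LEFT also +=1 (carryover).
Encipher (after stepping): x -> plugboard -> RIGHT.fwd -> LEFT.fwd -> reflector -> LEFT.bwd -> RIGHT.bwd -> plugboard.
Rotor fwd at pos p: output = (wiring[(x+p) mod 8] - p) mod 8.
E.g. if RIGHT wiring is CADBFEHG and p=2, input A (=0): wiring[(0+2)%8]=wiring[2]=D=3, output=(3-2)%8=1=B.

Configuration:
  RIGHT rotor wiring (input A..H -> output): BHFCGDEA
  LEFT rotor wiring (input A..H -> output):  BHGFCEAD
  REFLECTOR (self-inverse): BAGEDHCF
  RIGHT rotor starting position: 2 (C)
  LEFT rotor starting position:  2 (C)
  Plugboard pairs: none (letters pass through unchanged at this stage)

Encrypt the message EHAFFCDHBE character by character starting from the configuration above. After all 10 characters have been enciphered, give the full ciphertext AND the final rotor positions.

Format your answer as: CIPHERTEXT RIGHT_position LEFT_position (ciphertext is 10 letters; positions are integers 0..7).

Char 1 ('E'): step: R->3, L=2; E->plug->E->R->F->L->B->refl->A->L'->C->R'->H->plug->H
Char 2 ('H'): step: R->4, L=2; H->plug->H->R->G->L->H->refl->F->L'->H->R'->B->plug->B
Char 3 ('A'): step: R->5, L=2; A->plug->A->R->G->L->H->refl->F->L'->H->R'->B->plug->B
Char 4 ('F'): step: R->6, L=2; F->plug->F->R->E->L->G->refl->C->L'->D->R'->C->plug->C
Char 5 ('F'): step: R->7, L=2; F->plug->F->R->H->L->F->refl->H->L'->G->R'->D->plug->D
Char 6 ('C'): step: R->0, L->3 (L advanced); C->plug->C->R->F->L->G->refl->C->L'->A->R'->H->plug->H
Char 7 ('D'): step: R->1, L=3; D->plug->D->R->F->L->G->refl->C->L'->A->R'->H->plug->H
Char 8 ('H'): step: R->2, L=3; H->plug->H->R->F->L->G->refl->C->L'->A->R'->B->plug->B
Char 9 ('B'): step: R->3, L=3; B->plug->B->R->D->L->F->refl->H->L'->B->R'->D->plug->D
Char 10 ('E'): step: R->4, L=3; E->plug->E->R->F->L->G->refl->C->L'->A->R'->C->plug->C
Final: ciphertext=HBBCDHHBDC, RIGHT=4, LEFT=3

Answer: HBBCDHHBDC 4 3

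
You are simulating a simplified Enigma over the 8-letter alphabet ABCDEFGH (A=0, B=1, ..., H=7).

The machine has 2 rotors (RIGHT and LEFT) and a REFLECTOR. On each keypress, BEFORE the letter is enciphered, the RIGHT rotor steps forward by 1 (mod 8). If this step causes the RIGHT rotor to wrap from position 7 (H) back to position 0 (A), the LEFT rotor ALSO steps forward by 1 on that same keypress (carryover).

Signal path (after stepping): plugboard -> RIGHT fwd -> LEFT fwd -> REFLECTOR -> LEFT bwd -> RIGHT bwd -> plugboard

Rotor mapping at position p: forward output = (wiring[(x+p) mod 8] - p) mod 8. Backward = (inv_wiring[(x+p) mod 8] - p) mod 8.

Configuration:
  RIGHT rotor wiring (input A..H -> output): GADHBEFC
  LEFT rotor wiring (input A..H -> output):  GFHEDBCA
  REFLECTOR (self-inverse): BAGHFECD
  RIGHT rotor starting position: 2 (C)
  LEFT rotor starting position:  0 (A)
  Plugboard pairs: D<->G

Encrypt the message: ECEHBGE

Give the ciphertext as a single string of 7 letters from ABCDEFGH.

Answer: DHGCDBD

Derivation:
Char 1 ('E'): step: R->3, L=0; E->plug->E->R->H->L->A->refl->B->L'->F->R'->G->plug->D
Char 2 ('C'): step: R->4, L=0; C->plug->C->R->B->L->F->refl->E->L'->D->R'->H->plug->H
Char 3 ('E'): step: R->5, L=0; E->plug->E->R->D->L->E->refl->F->L'->B->R'->D->plug->G
Char 4 ('H'): step: R->6, L=0; H->plug->H->R->G->L->C->refl->G->L'->A->R'->C->plug->C
Char 5 ('B'): step: R->7, L=0; B->plug->B->R->H->L->A->refl->B->L'->F->R'->G->plug->D
Char 6 ('G'): step: R->0, L->1 (L advanced); G->plug->D->R->H->L->F->refl->E->L'->A->R'->B->plug->B
Char 7 ('E'): step: R->1, L=1; E->plug->E->R->D->L->C->refl->G->L'->B->R'->G->plug->D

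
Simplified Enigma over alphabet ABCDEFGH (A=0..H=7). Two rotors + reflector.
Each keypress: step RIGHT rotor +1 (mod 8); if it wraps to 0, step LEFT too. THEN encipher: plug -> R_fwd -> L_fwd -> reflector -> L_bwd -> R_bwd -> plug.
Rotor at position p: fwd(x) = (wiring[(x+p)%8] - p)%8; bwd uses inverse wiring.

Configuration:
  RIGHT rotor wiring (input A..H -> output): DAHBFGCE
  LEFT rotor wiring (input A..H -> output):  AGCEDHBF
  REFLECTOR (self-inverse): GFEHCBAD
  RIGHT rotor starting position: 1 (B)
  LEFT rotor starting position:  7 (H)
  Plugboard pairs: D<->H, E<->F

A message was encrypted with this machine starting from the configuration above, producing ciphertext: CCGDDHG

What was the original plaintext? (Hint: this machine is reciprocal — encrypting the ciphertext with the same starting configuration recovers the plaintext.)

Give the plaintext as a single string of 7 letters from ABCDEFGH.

Char 1 ('C'): step: R->2, L=7; C->plug->C->R->D->L->D->refl->H->L'->C->R'->F->plug->E
Char 2 ('C'): step: R->3, L=7; C->plug->C->R->D->L->D->refl->H->L'->C->R'->B->plug->B
Char 3 ('G'): step: R->4, L=7; G->plug->G->R->D->L->D->refl->H->L'->C->R'->B->plug->B
Char 4 ('D'): step: R->5, L=7; D->plug->H->R->A->L->G->refl->A->L'->G->R'->D->plug->H
Char 5 ('D'): step: R->6, L=7; D->plug->H->R->A->L->G->refl->A->L'->G->R'->B->plug->B
Char 6 ('H'): step: R->7, L=7; H->plug->D->R->A->L->G->refl->A->L'->G->R'->F->plug->E
Char 7 ('G'): step: R->0, L->0 (L advanced); G->plug->G->R->C->L->C->refl->E->L'->D->R'->A->plug->A

Answer: EBBHBEA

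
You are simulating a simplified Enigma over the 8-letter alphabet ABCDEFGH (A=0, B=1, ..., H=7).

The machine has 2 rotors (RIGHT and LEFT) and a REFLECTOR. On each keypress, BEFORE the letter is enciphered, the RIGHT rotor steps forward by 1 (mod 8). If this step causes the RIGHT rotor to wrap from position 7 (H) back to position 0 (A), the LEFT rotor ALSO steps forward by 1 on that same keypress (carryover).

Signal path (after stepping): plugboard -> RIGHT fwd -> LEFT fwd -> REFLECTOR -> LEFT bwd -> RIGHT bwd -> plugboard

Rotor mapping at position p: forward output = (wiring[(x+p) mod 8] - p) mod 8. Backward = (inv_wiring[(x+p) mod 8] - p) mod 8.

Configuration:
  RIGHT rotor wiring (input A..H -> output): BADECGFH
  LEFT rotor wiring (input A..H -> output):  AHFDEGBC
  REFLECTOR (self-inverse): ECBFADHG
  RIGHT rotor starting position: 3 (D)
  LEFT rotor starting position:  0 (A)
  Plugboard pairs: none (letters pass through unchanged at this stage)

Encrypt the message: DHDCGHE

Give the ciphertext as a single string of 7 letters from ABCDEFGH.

Answer: BACEAAD

Derivation:
Char 1 ('D'): step: R->4, L=0; D->plug->D->R->D->L->D->refl->F->L'->C->R'->B->plug->B
Char 2 ('H'): step: R->5, L=0; H->plug->H->R->F->L->G->refl->H->L'->B->R'->A->plug->A
Char 3 ('D'): step: R->6, L=0; D->plug->D->R->C->L->F->refl->D->L'->D->R'->C->plug->C
Char 4 ('C'): step: R->7, L=0; C->plug->C->R->B->L->H->refl->G->L'->F->R'->E->plug->E
Char 5 ('G'): step: R->0, L->1 (L advanced); G->plug->G->R->F->L->A->refl->E->L'->B->R'->A->plug->A
Char 6 ('H'): step: R->1, L=1; H->plug->H->R->A->L->G->refl->H->L'->H->R'->A->plug->A
Char 7 ('E'): step: R->2, L=1; E->plug->E->R->D->L->D->refl->F->L'->E->R'->D->plug->D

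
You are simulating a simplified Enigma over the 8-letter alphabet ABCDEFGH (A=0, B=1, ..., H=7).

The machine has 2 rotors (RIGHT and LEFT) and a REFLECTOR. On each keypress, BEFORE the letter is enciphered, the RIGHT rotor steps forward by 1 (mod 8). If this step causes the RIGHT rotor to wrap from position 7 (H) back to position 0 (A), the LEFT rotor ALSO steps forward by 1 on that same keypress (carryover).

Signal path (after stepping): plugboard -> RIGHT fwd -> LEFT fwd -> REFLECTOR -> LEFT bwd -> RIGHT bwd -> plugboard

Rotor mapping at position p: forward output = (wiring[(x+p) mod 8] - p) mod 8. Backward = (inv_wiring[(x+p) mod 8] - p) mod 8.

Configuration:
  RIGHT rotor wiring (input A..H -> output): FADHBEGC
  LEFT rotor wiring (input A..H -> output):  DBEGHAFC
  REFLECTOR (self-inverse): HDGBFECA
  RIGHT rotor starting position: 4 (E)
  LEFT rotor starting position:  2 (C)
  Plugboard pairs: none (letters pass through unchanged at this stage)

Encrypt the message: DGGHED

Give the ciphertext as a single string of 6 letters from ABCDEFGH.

Char 1 ('D'): step: R->5, L=2; D->plug->D->R->A->L->C->refl->G->L'->D->R'->E->plug->E
Char 2 ('G'): step: R->6, L=2; G->plug->G->R->D->L->G->refl->C->L'->A->R'->A->plug->A
Char 3 ('G'): step: R->7, L=2; G->plug->G->R->F->L->A->refl->H->L'->H->R'->H->plug->H
Char 4 ('H'): step: R->0, L->3 (L advanced); H->plug->H->R->C->L->F->refl->E->L'->B->R'->E->plug->E
Char 5 ('E'): step: R->1, L=3; E->plug->E->R->D->L->C->refl->G->L'->G->R'->C->plug->C
Char 6 ('D'): step: R->2, L=3; D->plug->D->R->C->L->F->refl->E->L'->B->R'->A->plug->A

Answer: EAHECA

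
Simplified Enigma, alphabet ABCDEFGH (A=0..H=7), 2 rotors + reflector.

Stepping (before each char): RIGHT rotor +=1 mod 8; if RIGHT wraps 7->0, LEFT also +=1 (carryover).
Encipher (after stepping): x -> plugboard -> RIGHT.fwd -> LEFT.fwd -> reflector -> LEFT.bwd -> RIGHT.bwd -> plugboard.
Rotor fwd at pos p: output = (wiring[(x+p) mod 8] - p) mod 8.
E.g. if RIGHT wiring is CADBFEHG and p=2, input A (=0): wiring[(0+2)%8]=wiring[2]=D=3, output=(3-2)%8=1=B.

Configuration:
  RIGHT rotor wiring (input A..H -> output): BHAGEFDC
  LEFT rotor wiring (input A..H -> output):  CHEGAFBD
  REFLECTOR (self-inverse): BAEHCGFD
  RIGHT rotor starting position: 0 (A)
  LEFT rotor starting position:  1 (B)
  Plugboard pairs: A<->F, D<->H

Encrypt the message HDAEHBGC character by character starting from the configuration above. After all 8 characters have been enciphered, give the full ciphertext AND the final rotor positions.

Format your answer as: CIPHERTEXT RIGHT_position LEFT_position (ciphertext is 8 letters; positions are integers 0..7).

Answer: GGGCBGDF 0 2

Derivation:
Char 1 ('H'): step: R->1, L=1; H->plug->D->R->D->L->H->refl->D->L'->B->R'->G->plug->G
Char 2 ('D'): step: R->2, L=1; D->plug->H->R->F->L->A->refl->B->L'->H->R'->G->plug->G
Char 3 ('A'): step: R->3, L=1; A->plug->F->R->G->L->C->refl->E->L'->E->R'->G->plug->G
Char 4 ('E'): step: R->4, L=1; E->plug->E->R->F->L->A->refl->B->L'->H->R'->C->plug->C
Char 5 ('H'): step: R->5, L=1; H->plug->D->R->E->L->E->refl->C->L'->G->R'->B->plug->B
Char 6 ('B'): step: R->6, L=1; B->plug->B->R->E->L->E->refl->C->L'->G->R'->G->plug->G
Char 7 ('G'): step: R->7, L=1; G->plug->G->R->G->L->C->refl->E->L'->E->R'->H->plug->D
Char 8 ('C'): step: R->0, L->2 (L advanced); C->plug->C->R->A->L->C->refl->E->L'->B->R'->A->plug->F
Final: ciphertext=GGGCBGDF, RIGHT=0, LEFT=2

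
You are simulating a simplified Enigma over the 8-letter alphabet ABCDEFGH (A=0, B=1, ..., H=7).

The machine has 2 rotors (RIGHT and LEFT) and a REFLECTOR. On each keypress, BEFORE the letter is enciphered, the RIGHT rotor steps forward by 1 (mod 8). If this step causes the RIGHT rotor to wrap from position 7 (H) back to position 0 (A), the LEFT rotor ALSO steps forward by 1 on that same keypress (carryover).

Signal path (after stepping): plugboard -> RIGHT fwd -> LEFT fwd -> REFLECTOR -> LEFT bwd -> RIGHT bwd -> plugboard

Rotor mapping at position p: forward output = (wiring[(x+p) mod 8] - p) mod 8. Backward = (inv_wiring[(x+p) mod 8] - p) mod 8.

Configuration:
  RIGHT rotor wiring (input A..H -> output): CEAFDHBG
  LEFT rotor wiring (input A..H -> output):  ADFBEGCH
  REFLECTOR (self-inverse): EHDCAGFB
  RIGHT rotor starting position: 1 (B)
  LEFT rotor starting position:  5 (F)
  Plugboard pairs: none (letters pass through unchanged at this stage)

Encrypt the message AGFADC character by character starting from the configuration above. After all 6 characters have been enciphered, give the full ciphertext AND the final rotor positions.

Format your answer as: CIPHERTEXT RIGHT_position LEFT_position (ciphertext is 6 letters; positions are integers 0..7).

Char 1 ('A'): step: R->2, L=5; A->plug->A->R->G->L->E->refl->A->L'->F->R'->D->plug->D
Char 2 ('G'): step: R->3, L=5; G->plug->G->R->B->L->F->refl->G->L'->E->R'->C->plug->C
Char 3 ('F'): step: R->4, L=5; F->plug->F->R->A->L->B->refl->H->L'->H->R'->A->plug->A
Char 4 ('A'): step: R->5, L=5; A->plug->A->R->C->L->C->refl->D->L'->D->R'->F->plug->F
Char 5 ('D'): step: R->6, L=5; D->plug->D->R->G->L->E->refl->A->L'->F->R'->G->plug->G
Char 6 ('C'): step: R->7, L=5; C->plug->C->R->F->L->A->refl->E->L'->G->R'->E->plug->E
Final: ciphertext=DCAFGE, RIGHT=7, LEFT=5

Answer: DCAFGE 7 5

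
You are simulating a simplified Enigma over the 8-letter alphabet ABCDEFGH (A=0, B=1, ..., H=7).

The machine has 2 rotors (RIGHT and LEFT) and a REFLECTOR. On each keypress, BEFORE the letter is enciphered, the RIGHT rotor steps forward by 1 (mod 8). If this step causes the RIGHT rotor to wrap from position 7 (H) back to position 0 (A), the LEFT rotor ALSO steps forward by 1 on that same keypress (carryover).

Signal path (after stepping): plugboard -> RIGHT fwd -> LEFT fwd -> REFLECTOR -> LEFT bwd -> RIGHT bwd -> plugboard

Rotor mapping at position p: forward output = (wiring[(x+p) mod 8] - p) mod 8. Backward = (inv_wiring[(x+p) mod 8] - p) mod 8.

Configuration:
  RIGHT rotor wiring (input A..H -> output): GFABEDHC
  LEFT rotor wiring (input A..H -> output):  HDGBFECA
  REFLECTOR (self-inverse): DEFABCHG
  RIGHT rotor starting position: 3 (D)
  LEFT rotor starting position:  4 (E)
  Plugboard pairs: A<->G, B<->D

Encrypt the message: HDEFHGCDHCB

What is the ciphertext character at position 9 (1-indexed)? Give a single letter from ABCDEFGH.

Char 1 ('H'): step: R->4, L=4; H->plug->H->R->F->L->H->refl->G->L'->C->R'->E->plug->E
Char 2 ('D'): step: R->5, L=4; D->plug->B->R->C->L->G->refl->H->L'->F->R'->C->plug->C
Char 3 ('E'): step: R->6, L=4; E->plug->E->R->C->L->G->refl->H->L'->F->R'->H->plug->H
Char 4 ('F'): step: R->7, L=4; F->plug->F->R->F->L->H->refl->G->L'->C->R'->E->plug->E
Char 5 ('H'): step: R->0, L->5 (L advanced); H->plug->H->R->C->L->D->refl->A->L'->H->R'->G->plug->A
Char 6 ('G'): step: R->1, L=5; G->plug->A->R->E->L->G->refl->H->L'->A->R'->C->plug->C
Char 7 ('C'): step: R->2, L=5; C->plug->C->R->C->L->D->refl->A->L'->H->R'->B->plug->D
Char 8 ('D'): step: R->3, L=5; D->plug->B->R->B->L->F->refl->C->L'->D->R'->F->plug->F
Char 9 ('H'): step: R->4, L=5; H->plug->H->R->F->L->B->refl->E->L'->G->R'->D->plug->B

B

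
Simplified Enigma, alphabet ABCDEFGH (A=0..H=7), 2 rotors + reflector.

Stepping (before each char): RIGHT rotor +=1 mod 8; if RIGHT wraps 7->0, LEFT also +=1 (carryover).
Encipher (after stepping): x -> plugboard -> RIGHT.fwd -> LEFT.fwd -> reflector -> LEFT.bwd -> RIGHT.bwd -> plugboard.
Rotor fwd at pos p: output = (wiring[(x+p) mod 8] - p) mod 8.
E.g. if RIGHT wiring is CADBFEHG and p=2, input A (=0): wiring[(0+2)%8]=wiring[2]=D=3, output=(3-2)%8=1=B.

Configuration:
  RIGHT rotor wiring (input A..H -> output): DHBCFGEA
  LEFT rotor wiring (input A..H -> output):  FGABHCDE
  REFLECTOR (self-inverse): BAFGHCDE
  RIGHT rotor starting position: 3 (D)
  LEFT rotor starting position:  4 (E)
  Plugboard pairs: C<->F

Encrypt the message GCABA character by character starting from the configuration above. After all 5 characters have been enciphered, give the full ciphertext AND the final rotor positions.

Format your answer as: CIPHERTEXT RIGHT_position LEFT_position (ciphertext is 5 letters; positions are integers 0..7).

Char 1 ('G'): step: R->4, L=4; G->plug->G->R->F->L->C->refl->F->L'->H->R'->E->plug->E
Char 2 ('C'): step: R->5, L=4; C->plug->F->R->E->L->B->refl->A->L'->D->R'->C->plug->F
Char 3 ('A'): step: R->6, L=4; A->plug->A->R->G->L->E->refl->H->L'->C->R'->B->plug->B
Char 4 ('B'): step: R->7, L=4; B->plug->B->R->E->L->B->refl->A->L'->D->R'->E->plug->E
Char 5 ('A'): step: R->0, L->5 (L advanced); A->plug->A->R->D->L->A->refl->B->L'->E->R'->G->plug->G
Final: ciphertext=EFBEG, RIGHT=0, LEFT=5

Answer: EFBEG 0 5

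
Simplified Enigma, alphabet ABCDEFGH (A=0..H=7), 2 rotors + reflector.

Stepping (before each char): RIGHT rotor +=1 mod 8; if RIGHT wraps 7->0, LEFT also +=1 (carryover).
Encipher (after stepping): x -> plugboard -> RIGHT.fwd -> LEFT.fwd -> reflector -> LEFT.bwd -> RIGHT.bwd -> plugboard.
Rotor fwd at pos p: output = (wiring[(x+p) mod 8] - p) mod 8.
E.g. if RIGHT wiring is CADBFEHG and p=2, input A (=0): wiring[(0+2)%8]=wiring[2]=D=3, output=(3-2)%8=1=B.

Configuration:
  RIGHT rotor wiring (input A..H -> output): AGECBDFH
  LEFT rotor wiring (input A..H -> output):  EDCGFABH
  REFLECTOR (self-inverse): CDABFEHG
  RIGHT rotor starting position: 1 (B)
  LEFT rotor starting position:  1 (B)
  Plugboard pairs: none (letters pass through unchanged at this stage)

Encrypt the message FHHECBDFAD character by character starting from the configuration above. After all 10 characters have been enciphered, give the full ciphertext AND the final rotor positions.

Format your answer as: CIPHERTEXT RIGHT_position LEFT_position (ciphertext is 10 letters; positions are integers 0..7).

Answer: BAEFGCHBCA 3 2

Derivation:
Char 1 ('F'): step: R->2, L=1; F->plug->F->R->F->L->A->refl->C->L'->A->R'->B->plug->B
Char 2 ('H'): step: R->3, L=1; H->plug->H->R->B->L->B->refl->D->L'->H->R'->A->plug->A
Char 3 ('H'): step: R->4, L=1; H->plug->H->R->G->L->G->refl->H->L'->E->R'->E->plug->E
Char 4 ('E'): step: R->5, L=1; E->plug->E->R->B->L->B->refl->D->L'->H->R'->F->plug->F
Char 5 ('C'): step: R->6, L=1; C->plug->C->R->C->L->F->refl->E->L'->D->R'->G->plug->G
Char 6 ('B'): step: R->7, L=1; B->plug->B->R->B->L->B->refl->D->L'->H->R'->C->plug->C
Char 7 ('D'): step: R->0, L->2 (L advanced); D->plug->D->R->C->L->D->refl->B->L'->H->R'->H->plug->H
Char 8 ('F'): step: R->1, L=2; F->plug->F->R->E->L->H->refl->G->L'->D->R'->B->plug->B
Char 9 ('A'): step: R->2, L=2; A->plug->A->R->C->L->D->refl->B->L'->H->R'->C->plug->C
Char 10 ('D'): step: R->3, L=2; D->plug->D->R->C->L->D->refl->B->L'->H->R'->A->plug->A
Final: ciphertext=BAEFGCHBCA, RIGHT=3, LEFT=2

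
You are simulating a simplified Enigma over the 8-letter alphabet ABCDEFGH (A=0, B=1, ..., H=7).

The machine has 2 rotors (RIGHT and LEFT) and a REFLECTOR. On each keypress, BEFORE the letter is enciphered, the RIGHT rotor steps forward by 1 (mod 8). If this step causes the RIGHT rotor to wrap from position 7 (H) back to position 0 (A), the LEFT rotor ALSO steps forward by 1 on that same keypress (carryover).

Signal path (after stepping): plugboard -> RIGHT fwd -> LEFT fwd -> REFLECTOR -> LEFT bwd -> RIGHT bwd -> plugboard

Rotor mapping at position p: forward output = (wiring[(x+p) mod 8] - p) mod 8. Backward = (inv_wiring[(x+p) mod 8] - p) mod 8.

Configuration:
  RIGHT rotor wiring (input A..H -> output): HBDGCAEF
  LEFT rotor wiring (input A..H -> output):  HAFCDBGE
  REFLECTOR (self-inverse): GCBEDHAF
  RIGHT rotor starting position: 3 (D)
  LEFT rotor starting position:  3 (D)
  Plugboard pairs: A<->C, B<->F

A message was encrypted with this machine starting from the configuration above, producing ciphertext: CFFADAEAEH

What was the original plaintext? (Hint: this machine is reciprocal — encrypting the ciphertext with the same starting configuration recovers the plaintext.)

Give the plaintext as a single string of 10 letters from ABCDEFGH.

Char 1 ('C'): step: R->4, L=3; C->plug->A->R->G->L->F->refl->H->L'->A->R'->C->plug->A
Char 2 ('F'): step: R->5, L=3; F->plug->B->R->H->L->C->refl->B->L'->E->R'->E->plug->E
Char 3 ('F'): step: R->6, L=3; F->plug->B->R->H->L->C->refl->B->L'->E->R'->G->plug->G
Char 4 ('A'): step: R->7, L=3; A->plug->C->R->C->L->G->refl->A->L'->B->R'->G->plug->G
Char 5 ('D'): step: R->0, L->4 (L advanced); D->plug->D->R->G->L->B->refl->C->L'->C->R'->E->plug->E
Char 6 ('A'): step: R->1, L=4; A->plug->C->R->F->L->E->refl->D->L'->E->R'->G->plug->G
Char 7 ('E'): step: R->2, L=4; E->plug->E->R->C->L->C->refl->B->L'->G->R'->D->plug->D
Char 8 ('A'): step: R->3, L=4; A->plug->C->R->F->L->E->refl->D->L'->E->R'->F->plug->B
Char 9 ('E'): step: R->4, L=4; E->plug->E->R->D->L->A->refl->G->L'->H->R'->G->plug->G
Char 10 ('H'): step: R->5, L=4; H->plug->H->R->F->L->E->refl->D->L'->E->R'->E->plug->E

Answer: AEGGEGDBGE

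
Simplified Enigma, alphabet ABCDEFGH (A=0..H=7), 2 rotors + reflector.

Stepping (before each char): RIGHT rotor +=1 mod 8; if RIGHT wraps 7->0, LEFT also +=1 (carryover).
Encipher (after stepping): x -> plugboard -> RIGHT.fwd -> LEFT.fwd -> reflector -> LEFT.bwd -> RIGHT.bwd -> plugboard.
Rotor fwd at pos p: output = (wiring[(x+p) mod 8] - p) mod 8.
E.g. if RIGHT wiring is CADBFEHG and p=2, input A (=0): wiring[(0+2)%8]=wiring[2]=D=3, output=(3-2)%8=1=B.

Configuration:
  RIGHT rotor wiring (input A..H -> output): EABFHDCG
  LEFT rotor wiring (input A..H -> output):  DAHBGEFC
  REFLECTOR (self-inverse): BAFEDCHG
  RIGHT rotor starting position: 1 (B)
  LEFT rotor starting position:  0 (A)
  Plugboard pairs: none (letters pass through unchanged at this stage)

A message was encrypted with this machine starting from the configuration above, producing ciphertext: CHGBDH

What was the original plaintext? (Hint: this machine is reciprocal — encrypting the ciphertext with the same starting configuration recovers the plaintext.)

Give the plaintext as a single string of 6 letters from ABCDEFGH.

Char 1 ('C'): step: R->2, L=0; C->plug->C->R->F->L->E->refl->D->L'->A->R'->E->plug->E
Char 2 ('H'): step: R->3, L=0; H->plug->H->R->G->L->F->refl->C->L'->H->R'->D->plug->D
Char 3 ('G'): step: R->4, L=0; G->plug->G->R->F->L->E->refl->D->L'->A->R'->E->plug->E
Char 4 ('B'): step: R->5, L=0; B->plug->B->R->F->L->E->refl->D->L'->A->R'->G->plug->G
Char 5 ('D'): step: R->6, L=0; D->plug->D->R->C->L->H->refl->G->L'->E->R'->A->plug->A
Char 6 ('H'): step: R->7, L=0; H->plug->H->R->D->L->B->refl->A->L'->B->R'->C->plug->C

Answer: EDEGAC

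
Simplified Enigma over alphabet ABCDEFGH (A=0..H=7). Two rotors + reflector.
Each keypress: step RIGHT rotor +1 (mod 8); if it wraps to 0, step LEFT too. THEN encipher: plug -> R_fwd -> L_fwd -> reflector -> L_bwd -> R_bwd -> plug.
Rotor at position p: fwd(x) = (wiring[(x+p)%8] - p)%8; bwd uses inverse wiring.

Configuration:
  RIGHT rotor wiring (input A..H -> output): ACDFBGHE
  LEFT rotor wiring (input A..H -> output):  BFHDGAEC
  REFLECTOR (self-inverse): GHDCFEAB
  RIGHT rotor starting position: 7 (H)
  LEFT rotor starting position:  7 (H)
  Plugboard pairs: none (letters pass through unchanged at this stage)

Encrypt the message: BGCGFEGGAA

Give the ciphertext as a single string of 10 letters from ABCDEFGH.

Answer: AHBCHHFCCH

Derivation:
Char 1 ('B'): step: R->0, L->0 (L advanced); B->plug->B->R->C->L->H->refl->B->L'->A->R'->A->plug->A
Char 2 ('G'): step: R->1, L=0; G->plug->G->R->D->L->D->refl->C->L'->H->R'->H->plug->H
Char 3 ('C'): step: R->2, L=0; C->plug->C->R->H->L->C->refl->D->L'->D->R'->B->plug->B
Char 4 ('G'): step: R->3, L=0; G->plug->G->R->H->L->C->refl->D->L'->D->R'->C->plug->C
Char 5 ('F'): step: R->4, L=0; F->plug->F->R->G->L->E->refl->F->L'->B->R'->H->plug->H
Char 6 ('E'): step: R->5, L=0; E->plug->E->R->F->L->A->refl->G->L'->E->R'->H->plug->H
Char 7 ('G'): step: R->6, L=0; G->plug->G->R->D->L->D->refl->C->L'->H->R'->F->plug->F
Char 8 ('G'): step: R->7, L=0; G->plug->G->R->H->L->C->refl->D->L'->D->R'->C->plug->C
Char 9 ('A'): step: R->0, L->1 (L advanced); A->plug->A->R->A->L->E->refl->F->L'->D->R'->C->plug->C
Char 10 ('A'): step: R->1, L=1; A->plug->A->R->B->L->G->refl->A->L'->H->R'->H->plug->H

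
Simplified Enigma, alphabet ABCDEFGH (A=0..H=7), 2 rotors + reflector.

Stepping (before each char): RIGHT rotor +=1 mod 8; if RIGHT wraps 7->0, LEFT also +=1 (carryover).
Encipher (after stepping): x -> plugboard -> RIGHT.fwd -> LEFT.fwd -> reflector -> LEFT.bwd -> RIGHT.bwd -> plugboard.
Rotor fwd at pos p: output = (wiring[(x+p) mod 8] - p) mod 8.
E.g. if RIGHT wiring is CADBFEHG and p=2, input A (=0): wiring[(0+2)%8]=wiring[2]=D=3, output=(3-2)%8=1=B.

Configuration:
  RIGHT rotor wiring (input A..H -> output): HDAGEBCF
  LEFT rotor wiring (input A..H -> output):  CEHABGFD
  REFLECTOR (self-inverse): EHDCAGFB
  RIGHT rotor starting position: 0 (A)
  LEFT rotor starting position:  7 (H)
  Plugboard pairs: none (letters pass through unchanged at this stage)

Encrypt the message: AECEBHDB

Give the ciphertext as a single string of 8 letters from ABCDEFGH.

Answer: BFFAGFFF

Derivation:
Char 1 ('A'): step: R->1, L=7; A->plug->A->R->C->L->F->refl->G->L'->H->R'->B->plug->B
Char 2 ('E'): step: R->2, L=7; E->plug->E->R->A->L->E->refl->A->L'->D->R'->F->plug->F
Char 3 ('C'): step: R->3, L=7; C->plug->C->R->G->L->H->refl->B->L'->E->R'->F->plug->F
Char 4 ('E'): step: R->4, L=7; E->plug->E->R->D->L->A->refl->E->L'->A->R'->A->plug->A
Char 5 ('B'): step: R->5, L=7; B->plug->B->R->F->L->C->refl->D->L'->B->R'->G->plug->G
Char 6 ('H'): step: R->6, L=7; H->plug->H->R->D->L->A->refl->E->L'->A->R'->F->plug->F
Char 7 ('D'): step: R->7, L=7; D->plug->D->R->B->L->D->refl->C->L'->F->R'->F->plug->F
Char 8 ('B'): step: R->0, L->0 (L advanced); B->plug->B->R->D->L->A->refl->E->L'->B->R'->F->plug->F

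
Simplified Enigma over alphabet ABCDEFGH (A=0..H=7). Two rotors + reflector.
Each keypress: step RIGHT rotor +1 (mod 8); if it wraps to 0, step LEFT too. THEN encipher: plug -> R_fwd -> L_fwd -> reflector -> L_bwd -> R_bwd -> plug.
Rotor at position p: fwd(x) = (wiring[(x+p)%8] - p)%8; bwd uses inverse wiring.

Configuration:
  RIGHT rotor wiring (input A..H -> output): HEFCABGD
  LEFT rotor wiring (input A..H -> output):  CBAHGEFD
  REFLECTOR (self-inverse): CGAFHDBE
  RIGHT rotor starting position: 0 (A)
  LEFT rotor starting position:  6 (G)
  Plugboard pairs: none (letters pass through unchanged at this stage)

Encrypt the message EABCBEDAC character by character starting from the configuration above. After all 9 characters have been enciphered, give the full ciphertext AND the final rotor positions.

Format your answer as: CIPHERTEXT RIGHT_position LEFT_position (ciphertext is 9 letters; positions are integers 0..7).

Answer: GFAFHBAHH 1 7

Derivation:
Char 1 ('E'): step: R->1, L=6; E->plug->E->R->A->L->H->refl->E->L'->C->R'->G->plug->G
Char 2 ('A'): step: R->2, L=6; A->plug->A->R->D->L->D->refl->F->L'->B->R'->F->plug->F
Char 3 ('B'): step: R->3, L=6; B->plug->B->R->F->L->B->refl->G->L'->H->R'->A->plug->A
Char 4 ('C'): step: R->4, L=6; C->plug->C->R->C->L->E->refl->H->L'->A->R'->F->plug->F
Char 5 ('B'): step: R->5, L=6; B->plug->B->R->B->L->F->refl->D->L'->D->R'->H->plug->H
Char 6 ('E'): step: R->6, L=6; E->plug->E->R->H->L->G->refl->B->L'->F->R'->B->plug->B
Char 7 ('D'): step: R->7, L=6; D->plug->D->R->G->L->A->refl->C->L'->E->R'->A->plug->A
Char 8 ('A'): step: R->0, L->7 (L advanced); A->plug->A->R->H->L->G->refl->B->L'->D->R'->H->plug->H
Char 9 ('C'): step: R->1, L=7; C->plug->C->R->B->L->D->refl->F->L'->G->R'->H->plug->H
Final: ciphertext=GFAFHBAHH, RIGHT=1, LEFT=7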